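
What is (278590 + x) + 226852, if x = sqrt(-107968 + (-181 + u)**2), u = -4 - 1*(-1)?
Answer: 505442 + 8*I*sqrt(1158) ≈ 5.0544e+5 + 272.24*I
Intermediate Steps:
u = -3 (u = -4 + 1 = -3)
x = 8*I*sqrt(1158) (x = sqrt(-107968 + (-181 - 3)**2) = sqrt(-107968 + (-184)**2) = sqrt(-107968 + 33856) = sqrt(-74112) = 8*I*sqrt(1158) ≈ 272.24*I)
(278590 + x) + 226852 = (278590 + 8*I*sqrt(1158)) + 226852 = 505442 + 8*I*sqrt(1158)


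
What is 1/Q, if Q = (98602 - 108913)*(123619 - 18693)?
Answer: -1/1081891986 ≈ -9.2431e-10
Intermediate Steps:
Q = -1081891986 (Q = -10311*104926 = -1081891986)
1/Q = 1/(-1081891986) = -1/1081891986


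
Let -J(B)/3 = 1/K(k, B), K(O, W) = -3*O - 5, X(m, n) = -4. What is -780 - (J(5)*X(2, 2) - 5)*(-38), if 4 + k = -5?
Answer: -10442/11 ≈ -949.27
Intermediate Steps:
k = -9 (k = -4 - 5 = -9)
K(O, W) = -5 - 3*O
J(B) = -3/22 (J(B) = -3/(-5 - 3*(-9)) = -3/(-5 + 27) = -3/22)
-780 - (J(5)*X(2, 2) - 5)*(-38) = -780 - (-3/22*(-4) - 5)*(-38) = -780 - (6/11 - 5)*(-38) = -780 - (-49)*(-38)/11 = -780 - 1*1862/11 = -780 - 1862/11 = -10442/11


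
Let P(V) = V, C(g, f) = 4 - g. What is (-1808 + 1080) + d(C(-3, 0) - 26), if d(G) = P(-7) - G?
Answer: -716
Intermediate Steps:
d(G) = -7 - G
(-1808 + 1080) + d(C(-3, 0) - 26) = (-1808 + 1080) + (-7 - ((4 - 1*(-3)) - 26)) = -728 + (-7 - ((4 + 3) - 26)) = -728 + (-7 - (7 - 26)) = -728 + (-7 - 1*(-19)) = -728 + (-7 + 19) = -728 + 12 = -716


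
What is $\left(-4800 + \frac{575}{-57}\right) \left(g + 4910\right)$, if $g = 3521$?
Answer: $- \frac{2311569425}{57} \approx -4.0554 \cdot 10^{7}$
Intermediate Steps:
$\left(-4800 + \frac{575}{-57}\right) \left(g + 4910\right) = \left(-4800 + \frac{575}{-57}\right) \left(3521 + 4910\right) = \left(-4800 + 575 \left(- \frac{1}{57}\right)\right) 8431 = \left(-4800 - \frac{575}{57}\right) 8431 = \left(- \frac{274175}{57}\right) 8431 = - \frac{2311569425}{57}$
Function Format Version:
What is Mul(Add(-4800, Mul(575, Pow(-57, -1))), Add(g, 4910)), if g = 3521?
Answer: Rational(-2311569425, 57) ≈ -4.0554e+7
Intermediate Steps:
Mul(Add(-4800, Mul(575, Pow(-57, -1))), Add(g, 4910)) = Mul(Add(-4800, Mul(575, Pow(-57, -1))), Add(3521, 4910)) = Mul(Add(-4800, Mul(575, Rational(-1, 57))), 8431) = Mul(Add(-4800, Rational(-575, 57)), 8431) = Mul(Rational(-274175, 57), 8431) = Rational(-2311569425, 57)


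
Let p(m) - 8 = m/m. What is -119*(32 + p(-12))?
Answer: -4879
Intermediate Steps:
p(m) = 9 (p(m) = 8 + m/m = 8 + 1 = 9)
-119*(32 + p(-12)) = -119*(32 + 9) = -119*41 = -4879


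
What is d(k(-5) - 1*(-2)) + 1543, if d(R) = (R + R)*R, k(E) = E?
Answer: 1561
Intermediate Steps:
d(R) = 2*R² (d(R) = (2*R)*R = 2*R²)
d(k(-5) - 1*(-2)) + 1543 = 2*(-5 - 1*(-2))² + 1543 = 2*(-5 + 2)² + 1543 = 2*(-3)² + 1543 = 2*9 + 1543 = 18 + 1543 = 1561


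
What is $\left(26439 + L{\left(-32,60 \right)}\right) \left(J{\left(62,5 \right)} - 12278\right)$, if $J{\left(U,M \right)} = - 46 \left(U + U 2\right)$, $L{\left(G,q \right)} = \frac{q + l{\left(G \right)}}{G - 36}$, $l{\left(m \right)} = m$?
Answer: $- \frac{9363966304}{17} \approx -5.5082 \cdot 10^{8}$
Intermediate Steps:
$L{\left(G,q \right)} = \frac{G + q}{-36 + G}$ ($L{\left(G,q \right)} = \frac{q + G}{G - 36} = \frac{G + q}{-36 + G}$)
$J{\left(U,M \right)} = - 138 U$ ($J{\left(U,M \right)} = - 46 \left(U + 2 U\right) = - 46 \cdot 3 U = - 138 U$)
$\left(26439 + L{\left(-32,60 \right)}\right) \left(J{\left(62,5 \right)} - 12278\right) = \left(26439 + \frac{-32 + 60}{-36 - 32}\right) \left(\left(-138\right) 62 - 12278\right) = \left(26439 + \frac{1}{-68} \cdot 28\right) \left(-8556 - 12278\right) = \left(26439 - \frac{7}{17}\right) \left(-8556 - 12278\right) = \left(26439 - \frac{7}{17}\right) \left(-20834\right) = \frac{449456}{17} \left(-20834\right) = - \frac{9363966304}{17}$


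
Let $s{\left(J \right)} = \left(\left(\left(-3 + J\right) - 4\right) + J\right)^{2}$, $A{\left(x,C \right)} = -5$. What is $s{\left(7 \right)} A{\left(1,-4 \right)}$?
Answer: $-245$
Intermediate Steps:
$s{\left(J \right)} = \left(-7 + 2 J\right)^{2}$ ($s{\left(J \right)} = \left(\left(-7 + J\right) + J\right)^{2} = \left(-7 + 2 J\right)^{2}$)
$s{\left(7 \right)} A{\left(1,-4 \right)} = \left(-7 + 2 \cdot 7\right)^{2} \left(-5\right) = \left(-7 + 14\right)^{2} \left(-5\right) = 7^{2} \left(-5\right) = 49 \left(-5\right) = -245$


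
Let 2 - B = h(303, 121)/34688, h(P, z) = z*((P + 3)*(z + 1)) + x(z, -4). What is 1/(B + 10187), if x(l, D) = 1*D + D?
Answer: 8672/87229717 ≈ 9.9416e-5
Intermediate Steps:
x(l, D) = 2*D (x(l, D) = D + D = 2*D)
h(P, z) = -8 + z*(1 + z)*(3 + P) (h(P, z) = z*((P + 3)*(z + 1)) + 2*(-4) = z*((3 + P)*(1 + z)) - 8 = z*((1 + z)*(3 + P)) - 8 = z*(1 + z)*(3 + P) - 8 = -8 + z*(1 + z)*(3 + P))
B = -1111947/8672 (B = 2 - (-8 + 3*121 + 3*121² + 303*121 + 303*121²)/34688 = 2 - (-8 + 363 + 3*14641 + 36663 + 303*14641)/34688 = 2 - (-8 + 363 + 43923 + 36663 + 4436223)/34688 = 2 - 4517164/34688 = 2 - 1*1129291/8672 = 2 - 1129291/8672 = -1111947/8672 ≈ -128.22)
1/(B + 10187) = 1/(-1111947/8672 + 10187) = 1/(87229717/8672) = 8672/87229717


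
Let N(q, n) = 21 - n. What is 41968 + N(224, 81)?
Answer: 41908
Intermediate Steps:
41968 + N(224, 81) = 41968 + (21 - 1*81) = 41968 + (21 - 81) = 41968 - 60 = 41908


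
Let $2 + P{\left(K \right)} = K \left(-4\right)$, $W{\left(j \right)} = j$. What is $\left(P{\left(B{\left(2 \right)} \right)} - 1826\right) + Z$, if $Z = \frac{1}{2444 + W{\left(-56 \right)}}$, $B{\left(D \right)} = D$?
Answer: $- \frac{4384367}{2388} \approx -1836.0$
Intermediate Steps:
$Z = \frac{1}{2388}$ ($Z = \frac{1}{2444 - 56} = \frac{1}{2388} \approx 0.00041876$)
$P{\left(K \right)} = -2 - 4 K$ ($P{\left(K \right)} = -2 + K \left(-4\right) = -2 - 4 K$)
$\left(P{\left(B{\left(2 \right)} \right)} - 1826\right) + Z = \left(\left(-2 - 8\right) - 1826\right) + \frac{1}{2388} = \left(-10 - 1826\right) + \frac{1}{2388} = -1836 + \frac{1}{2388} = - \frac{4384367}{2388}$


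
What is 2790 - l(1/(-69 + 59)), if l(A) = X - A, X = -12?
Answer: 28019/10 ≈ 2801.9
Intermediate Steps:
l(A) = -12 - A
2790 - l(1/(-69 + 59)) = 2790 - (-12 - 1/(-69 + 59)) = 2790 - (-12 - 1/(-10)) = 2790 - (-12 - 1*(-1/10)) = 2790 - (-12 + 1/10) = 2790 - 1*(-119/10) = 2790 + 119/10 = 28019/10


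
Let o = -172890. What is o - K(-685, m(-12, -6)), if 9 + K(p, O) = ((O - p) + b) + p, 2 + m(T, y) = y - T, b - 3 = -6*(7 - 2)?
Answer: -172858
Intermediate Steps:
b = -27 (b = 3 - 6*(7 - 2) = 3 - 6*5 = 3 - 30 = -27)
m(T, y) = -2 + y - T (m(T, y) = -2 + (y - T) = -2 + y - T)
K(p, O) = -36 + O (K(p, O) = -9 + (((O - p) - 27) + p) = -9 + ((-27 + O - p) + p) = -9 + (-27 + O) = -36 + O)
o - K(-685, m(-12, -6)) = -172890 - (-36 + (-2 - 6 - 1*(-12))) = -172890 - (-36 + (-2 - 6 + 12)) = -172890 - (-36 + 4) = -172890 - 1*(-32) = -172890 + 32 = -172858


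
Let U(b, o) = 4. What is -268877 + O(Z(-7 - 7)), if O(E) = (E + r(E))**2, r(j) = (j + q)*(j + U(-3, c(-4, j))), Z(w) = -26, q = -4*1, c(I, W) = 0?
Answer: 133079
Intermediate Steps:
q = -4
r(j) = (-4 + j)*(4 + j) (r(j) = (j - 4)*(j + 4) = (-4 + j)*(4 + j))
O(E) = (-16 + E + E**2)**2 (O(E) = (E + (-16 + E**2))**2 = (-16 + E + E**2)**2)
-268877 + O(Z(-7 - 7)) = -268877 + (-16 - 26 + (-26)**2)**2 = -268877 + (-16 - 26 + 676)**2 = -268877 + 634**2 = -268877 + 401956 = 133079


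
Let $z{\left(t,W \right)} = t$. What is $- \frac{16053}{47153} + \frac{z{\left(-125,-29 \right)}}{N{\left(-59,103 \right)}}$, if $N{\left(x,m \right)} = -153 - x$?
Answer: $\frac{4385143}{4432382} \approx 0.98934$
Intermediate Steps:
$- \frac{16053}{47153} + \frac{z{\left(-125,-29 \right)}}{N{\left(-59,103 \right)}} = - \frac{16053}{47153} - \frac{125}{-153 - -59} = \left(-16053\right) \frac{1}{47153} - \frac{125}{-153 + 59} = - \frac{16053}{47153} - \frac{125}{-94} = - \frac{16053}{47153} - - \frac{125}{94} = - \frac{16053}{47153} + \frac{125}{94} = \frac{4385143}{4432382}$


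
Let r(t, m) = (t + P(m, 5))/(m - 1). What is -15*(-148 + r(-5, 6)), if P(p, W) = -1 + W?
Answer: 2223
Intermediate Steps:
r(t, m) = (4 + t)/(-1 + m) (r(t, m) = (t + (-1 + 5))/(m - 1) = (t + 4)/(-1 + m) = (4 + t)/(-1 + m))
-15*(-148 + r(-5, 6)) = -15*(-148 + (4 - 5)/(-1 + 6)) = -15*(-148 - 1/5) = -15*(-148 + (⅕)*(-1)) = -15*(-148 - ⅕) = -15*(-741/5) = 2223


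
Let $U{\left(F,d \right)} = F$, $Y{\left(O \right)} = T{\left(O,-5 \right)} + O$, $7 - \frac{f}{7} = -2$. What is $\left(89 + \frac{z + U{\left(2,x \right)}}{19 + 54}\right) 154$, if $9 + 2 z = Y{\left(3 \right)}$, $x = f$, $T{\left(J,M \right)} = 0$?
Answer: $\frac{1000384}{73} \approx 13704.0$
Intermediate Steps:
$f = 63$ ($f = 49 - -14 = 49 + 14 = 63$)
$Y{\left(O \right)} = O$ ($Y{\left(O \right)} = 0 + O = O$)
$x = 63$
$z = -3$ ($z = - \frac{9}{2} + \frac{1}{2} \cdot 3 = - \frac{9}{2} + \frac{3}{2} = -3$)
$\left(89 + \frac{z + U{\left(2,x \right)}}{19 + 54}\right) 154 = \left(89 + \frac{-3 + 2}{19 + 54}\right) 154 = \left(89 - \frac{1}{73}\right) 154 = \frac{6496}{73} \cdot 154 = \frac{1000384}{73}$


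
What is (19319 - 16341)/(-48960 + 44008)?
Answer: -1489/2476 ≈ -0.60137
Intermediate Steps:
(19319 - 16341)/(-48960 + 44008) = 2978/(-4952) = 2978*(-1/4952) = -1489/2476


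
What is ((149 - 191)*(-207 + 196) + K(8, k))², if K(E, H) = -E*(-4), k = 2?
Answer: 244036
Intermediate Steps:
K(E, H) = 4*E (K(E, H) = -(-4)*E = 4*E)
((149 - 191)*(-207 + 196) + K(8, k))² = ((149 - 191)*(-207 + 196) + 4*8)² = (-42*(-11) + 32)² = (462 + 32)² = 494² = 244036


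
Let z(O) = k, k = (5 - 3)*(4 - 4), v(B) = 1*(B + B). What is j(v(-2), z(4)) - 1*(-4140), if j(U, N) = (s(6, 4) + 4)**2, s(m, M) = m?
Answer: 4240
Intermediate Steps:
v(B) = 2*B (v(B) = 1*(2*B) = 2*B)
k = 0 (k = 2*0 = 0)
z(O) = 0
j(U, N) = 100 (j(U, N) = (6 + 4)**2 = 10**2 = 100)
j(v(-2), z(4)) - 1*(-4140) = 100 - 1*(-4140) = 100 + 4140 = 4240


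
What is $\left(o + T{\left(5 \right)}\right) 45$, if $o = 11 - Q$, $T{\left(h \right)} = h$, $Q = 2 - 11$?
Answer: $1125$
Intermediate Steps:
$Q = -9$ ($Q = 2 - 11 = -9$)
$o = 20$ ($o = 11 - -9 = 11 + 9 = 20$)
$\left(o + T{\left(5 \right)}\right) 45 = \left(20 + 5\right) 45 = 25 \cdot 45 = 1125$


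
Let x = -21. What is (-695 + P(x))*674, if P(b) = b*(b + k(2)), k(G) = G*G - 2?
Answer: -199504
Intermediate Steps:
k(G) = -2 + G² (k(G) = G² - 2 = -2 + G²)
P(b) = b*(2 + b) (P(b) = b*(b + (-2 + 2²)) = b*(b + (-2 + 4)) = b*(b + 2) = b*(2 + b))
(-695 + P(x))*674 = (-695 - 21*(2 - 21))*674 = (-695 - 21*(-19))*674 = (-695 + 399)*674 = -296*674 = -199504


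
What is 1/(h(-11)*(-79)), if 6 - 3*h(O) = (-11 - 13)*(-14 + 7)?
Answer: 1/4266 ≈ 0.00023441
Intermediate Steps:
h(O) = -54 (h(O) = 2 - (-11 - 13)*(-14 + 7)/3 = 2 - (-8)*(-7) = 2 - 1/3*168 = 2 - 56 = -54)
1/(h(-11)*(-79)) = 1/(-54*(-79)) = 1/4266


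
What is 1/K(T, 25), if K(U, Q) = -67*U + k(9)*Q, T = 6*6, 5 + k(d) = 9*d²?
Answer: 1/15688 ≈ 6.3743e-5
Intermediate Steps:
k(d) = -5 + 9*d²
T = 36
K(U, Q) = -67*U + 724*Q (K(U, Q) = -67*U + (-5 + 9*9²)*Q = -67*U + (-5 + 9*81)*Q = -67*U + (-5 + 729)*Q = -67*U + 724*Q)
1/K(T, 25) = 1/(-67*36 + 724*25) = 1/(-2412 + 18100) = 1/15688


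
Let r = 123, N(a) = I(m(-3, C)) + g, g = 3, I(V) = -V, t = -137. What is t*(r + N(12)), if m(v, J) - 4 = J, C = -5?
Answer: -17399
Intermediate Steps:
m(v, J) = 4 + J
N(a) = 4 (N(a) = -(4 - 5) + 3 = -1*(-1) + 3 = 1 + 3 = 4)
t*(r + N(12)) = -137*(123 + 4) = -137*127 = -17399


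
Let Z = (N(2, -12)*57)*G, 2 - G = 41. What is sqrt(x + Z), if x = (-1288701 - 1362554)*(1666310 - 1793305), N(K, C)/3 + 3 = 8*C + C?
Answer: 2*sqrt(84174217246) ≈ 5.8026e+5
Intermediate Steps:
G = -39 (G = 2 - 1*41 = 2 - 41 = -39)
N(K, C) = -9 + 27*C (N(K, C) = -9 + 3*(8*C + C) = -9 + 3*(9*C) = -9 + 27*C)
x = 336696128725 (x = -2651255*(-126995) = 336696128725)
Z = 740259 (Z = ((-9 + 27*(-12))*57)*(-39) = ((-9 - 324)*57)*(-39) = -333*57*(-39) = -18981*(-39) = 740259)
sqrt(x + Z) = sqrt(336696128725 + 740259) = sqrt(336696868984) = 2*sqrt(84174217246)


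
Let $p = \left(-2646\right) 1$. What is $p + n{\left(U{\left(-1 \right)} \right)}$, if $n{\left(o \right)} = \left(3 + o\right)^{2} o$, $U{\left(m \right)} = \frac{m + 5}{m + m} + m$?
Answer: $-2646$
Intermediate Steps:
$p = -2646$
$U{\left(m \right)} = m + \frac{5 + m}{2 m}$ ($U{\left(m \right)} = \frac{5 + m}{2 m} + m = m + \frac{5 + m}{2 m}$)
$n{\left(o \right)} = o \left(3 + o\right)^{2}$
$p + n{\left(U{\left(-1 \right)} \right)} = -2646 + \left(\frac{1}{2} - 1 + \frac{5}{2 \left(-1\right)}\right) \left(3 + \left(\frac{1}{2} - 1 + \frac{5}{2 \left(-1\right)}\right)\right)^{2} = -2646 + \left(\frac{1}{2} - 1 + \frac{5}{2} \left(-1\right)\right) \left(3 + \left(\frac{1}{2} - 1 + \frac{5}{2} \left(-1\right)\right)\right)^{2} = -2646 + \left(\frac{1}{2} - 1 - \frac{5}{2}\right) \left(3 - 3\right)^{2} = -2646 - 3 \left(3 - 3\right)^{2} = -2646 - 3 \cdot 0^{2} = -2646 - 0 = -2646 + 0 = -2646$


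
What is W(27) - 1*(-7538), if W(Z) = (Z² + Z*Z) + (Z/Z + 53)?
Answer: 9050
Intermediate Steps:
W(Z) = 54 + 2*Z² (W(Z) = (Z² + Z²) + (1 + 53) = 2*Z² + 54 = 54 + 2*Z²)
W(27) - 1*(-7538) = (54 + 2*27²) - 1*(-7538) = (54 + 2*729) + 7538 = (54 + 1458) + 7538 = 1512 + 7538 = 9050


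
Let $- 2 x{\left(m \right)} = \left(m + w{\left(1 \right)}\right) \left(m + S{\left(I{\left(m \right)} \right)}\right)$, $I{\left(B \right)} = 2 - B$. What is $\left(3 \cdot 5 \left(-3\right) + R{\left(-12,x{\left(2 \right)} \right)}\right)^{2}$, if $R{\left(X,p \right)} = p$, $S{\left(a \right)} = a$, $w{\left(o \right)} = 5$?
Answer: $2704$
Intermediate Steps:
$x{\left(m \right)} = -5 - m$ ($x{\left(m \right)} = - \frac{\left(m + 5\right) \left(m - \left(-2 + m\right)\right)}{2} = - \frac{\left(5 + m\right) 2}{2} = - \frac{10 + 2 m}{2} = -5 - m$)
$\left(3 \cdot 5 \left(-3\right) + R{\left(-12,x{\left(2 \right)} \right)}\right)^{2} = \left(3 \cdot 5 \left(-3\right) - 7\right)^{2} = \left(15 \left(-3\right) - 7\right)^{2} = \left(-45 - 7\right)^{2} = \left(-52\right)^{2} = 2704$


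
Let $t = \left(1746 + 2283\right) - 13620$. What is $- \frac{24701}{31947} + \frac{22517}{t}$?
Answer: $- \frac{13858810}{4440633} \approx -3.1209$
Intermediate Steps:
$t = -9591$ ($t = 4029 - 13620 = -9591$)
$- \frac{24701}{31947} + \frac{22517}{t} = - \frac{24701}{31947} + \frac{22517}{-9591} = \left(-24701\right) \frac{1}{31947} + 22517 \left(- \frac{1}{9591}\right) = - \frac{24701}{31947} - \frac{979}{417} = - \frac{13858810}{4440633}$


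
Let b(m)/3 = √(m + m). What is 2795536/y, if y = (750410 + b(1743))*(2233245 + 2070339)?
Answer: 65556192805/75731665392869562 - 174721*√3486/50487776928579708 ≈ 8.6543e-7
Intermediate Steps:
b(m) = 3*√2*√m (b(m) = 3*√(m + m) = 3*√(2*m) = 3*(√2*√m) = 3*√2*√m)
y = 3229452469440 + 12910752*√3486 (y = (750410 + 3*√2*√1743)*(2233245 + 2070339) = (750410 + 3*√3486)*4303584 = 3229452469440 + 12910752*√3486 ≈ 3.2302e+12)
2795536/y = 2795536/(3229452469440 + 12910752*√3486)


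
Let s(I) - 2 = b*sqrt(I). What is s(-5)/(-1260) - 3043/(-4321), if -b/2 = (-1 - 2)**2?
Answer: 1912769/2722230 + I*sqrt(5)/70 ≈ 0.70265 + 0.031944*I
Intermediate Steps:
b = -18 (b = -2*(-1 - 2)**2 = -2*(-3)**2 = -2*9 = -18)
s(I) = 2 - 18*sqrt(I)
s(-5)/(-1260) - 3043/(-4321) = (2 - 18*I*sqrt(5))/(-1260) - 3043/(-4321) = (2 - 18*I*sqrt(5))*(-1/1260) - 3043*(-1/4321) = (2 - 18*I*sqrt(5))*(-1/1260) + 3043/4321 = (-1/630 + I*sqrt(5)/70) + 3043/4321 = 1912769/2722230 + I*sqrt(5)/70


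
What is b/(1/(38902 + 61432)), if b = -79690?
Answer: -7995616460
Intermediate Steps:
b/(1/(38902 + 61432)) = -79690/(1/(38902 + 61432)) = -79690/(1/100334) = -79690/1/100334 = -79690*100334 = -7995616460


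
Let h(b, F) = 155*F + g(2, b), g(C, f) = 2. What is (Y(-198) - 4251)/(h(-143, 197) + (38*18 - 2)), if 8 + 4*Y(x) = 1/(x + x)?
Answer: -6736753/49450896 ≈ -0.13623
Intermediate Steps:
Y(x) = -2 + 1/(8*x) (Y(x) = -2 + 1/(4*(x + x)) = -2 + 1/(4*((2*x))) = -2 + (1/(2*x))/4 = -2 + 1/(8*x))
h(b, F) = 2 + 155*F (h(b, F) = 155*F + 2 = 2 + 155*F)
(Y(-198) - 4251)/(h(-143, 197) + (38*18 - 2)) = ((-2 + (⅛)/(-198)) - 4251)/((2 + 155*197) + (38*18 - 2)) = ((-2 + (⅛)*(-1/198)) - 4251)/((2 + 30535) + (684 - 2)) = ((-2 - 1/1584) - 4251)/(30537 + 682) = (-3169/1584 - 4251)/31219 = -6736753/1584*1/31219 = -6736753/49450896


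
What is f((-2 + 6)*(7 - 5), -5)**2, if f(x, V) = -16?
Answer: 256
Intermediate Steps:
f((-2 + 6)*(7 - 5), -5)**2 = (-16)**2 = 256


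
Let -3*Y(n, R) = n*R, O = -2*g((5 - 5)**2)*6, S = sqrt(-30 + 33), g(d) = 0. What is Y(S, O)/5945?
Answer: 0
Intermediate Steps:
S = sqrt(3) ≈ 1.7320
O = 0 (O = -2*0*6 = 0*6 = 0)
Y(n, R) = -R*n/3 (Y(n, R) = -n*R/3 = -R*n/3)
Y(S, O)/5945 = -1/3*0*sqrt(3)/5945 = 0*(1/5945) = 0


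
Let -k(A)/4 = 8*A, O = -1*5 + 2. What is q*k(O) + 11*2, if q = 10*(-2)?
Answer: -1898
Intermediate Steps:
q = -20
O = -3 (O = -5 + 2 = -3)
k(A) = -32*A
q*k(O) + 11*2 = -(-640)*(-3) + 11*2 = -20*96 + 22 = -1920 + 22 = -1898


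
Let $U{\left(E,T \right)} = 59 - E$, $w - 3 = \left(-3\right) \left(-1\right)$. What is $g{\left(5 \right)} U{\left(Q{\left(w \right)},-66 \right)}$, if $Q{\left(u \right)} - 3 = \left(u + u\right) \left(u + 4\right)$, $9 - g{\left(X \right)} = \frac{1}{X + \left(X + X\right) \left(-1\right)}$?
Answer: $- \frac{2944}{5} \approx -588.8$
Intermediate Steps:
$w = 6$ ($w = 3 - -3 = 3 + 3 = 6$)
$g{\left(X \right)} = 9 + \frac{1}{X}$ ($g{\left(X \right)} = 9 - \frac{1}{X + \left(X + X\right) \left(-1\right)} = 9 - \frac{1}{X + 2 X \left(-1\right)} = 9 - \frac{1}{X - 2 X} = 9 - \frac{1}{\left(-1\right) X} = 9 - - \frac{1}{X} = 9 + \frac{1}{X}$)
$Q{\left(u \right)} = 3 + 2 u \left(4 + u\right)$ ($Q{\left(u \right)} = 3 + \left(u + u\right) \left(u + 4\right) = 3 + 2 u \left(4 + u\right)$)
$g{\left(5 \right)} U{\left(Q{\left(w \right)},-66 \right)} = \left(9 + \frac{1}{5}\right) \left(59 - \left(3 + 2 \cdot 6^{2} + 8 \cdot 6\right)\right) = \left(9 + \frac{1}{5}\right) \left(59 - \left(3 + 2 \cdot 36 + 48\right)\right) = \frac{46 \left(59 - \left(3 + 72 + 48\right)\right)}{5} = \frac{46 \left(59 - 123\right)}{5} = \frac{46}{5} \left(-64\right) = - \frac{2944}{5}$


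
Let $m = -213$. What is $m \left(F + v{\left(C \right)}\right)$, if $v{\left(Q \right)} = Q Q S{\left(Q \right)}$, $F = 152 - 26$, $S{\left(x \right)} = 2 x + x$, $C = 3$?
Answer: $-44091$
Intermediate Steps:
$S{\left(x \right)} = 3 x$
$F = 126$
$v{\left(Q \right)} = 3 Q^{3}$ ($v{\left(Q \right)} = Q Q 3 Q = Q^{2} \cdot 3 Q = 3 Q^{3}$)
$m \left(F + v{\left(C \right)}\right) = - 213 \left(126 + 3 \cdot 3^{3}\right) = - 213 \left(126 + 3 \cdot 27\right) = - 213 \left(126 + 81\right) = \left(-213\right) 207 = -44091$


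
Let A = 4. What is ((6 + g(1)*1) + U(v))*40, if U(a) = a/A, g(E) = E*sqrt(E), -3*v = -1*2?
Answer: 860/3 ≈ 286.67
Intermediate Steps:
v = 2/3 (v = -(-1)*2/3 = -1/3*(-2) = 2/3 ≈ 0.66667)
g(E) = E**(3/2)
U(a) = a/4
((6 + g(1)*1) + U(v))*40 = ((6 + 1**(3/2)*1) + (1/4)*(2/3))*40 = ((6 + 1*1) + 1/6)*40 = ((6 + 1) + 1/6)*40 = (7 + 1/6)*40 = (43/6)*40 = 860/3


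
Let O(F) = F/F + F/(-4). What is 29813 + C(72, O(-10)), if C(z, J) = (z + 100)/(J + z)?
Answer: 4502107/151 ≈ 29815.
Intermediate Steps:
O(F) = 1 - F/4 (O(F) = 1 + F*(-¼) = 1 - F/4)
C(z, J) = (100 + z)/(J + z)
29813 + C(72, O(-10)) = 29813 + (100 + 72)/((1 - ¼*(-10)) + 72) = 29813 + 172/((1 + 5/2) + 72) = 29813 + 172/(7/2 + 72) = 29813 + 172/(151/2) = 29813 + (2/151)*172 = 29813 + 344/151 = 4502107/151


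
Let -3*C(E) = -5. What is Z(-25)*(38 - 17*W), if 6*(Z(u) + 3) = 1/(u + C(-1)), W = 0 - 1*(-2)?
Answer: -421/35 ≈ -12.029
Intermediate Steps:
W = 2 (W = 0 + 2 = 2)
C(E) = 5/3 (C(E) = -⅓*(-5) = 5/3)
Z(u) = -3 + 1/(6*(5/3 + u)) (Z(u) = -3 + 1/(6*(u + 5/3)) = -3 + 1/(6*(5/3 + u)))
Z(-25)*(38 - 17*W) = ((-29 - 18*(-25))/(2*(5 + 3*(-25))))*(38 - 17*2) = ((-29 + 450)/(2*(5 - 75)))*(38 - 34) = ((½)*421/(-70))*4 = ((½)*(-1/70)*421)*4 = -421/140*4 = -421/35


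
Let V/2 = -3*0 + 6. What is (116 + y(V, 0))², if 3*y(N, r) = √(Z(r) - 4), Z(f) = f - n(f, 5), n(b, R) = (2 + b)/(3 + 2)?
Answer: (1740 + I*√110)²/225 ≈ 13456.0 + 162.22*I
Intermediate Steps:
n(b, R) = ⅖ + b/5 (n(b, R) = (2 + b)/5 = (2 + b)*(⅕) = ⅖ + b/5)
Z(f) = -⅖ + 4*f/5 (Z(f) = f - (⅖ + f/5) = f + (-⅖ - f/5) = -⅖ + 4*f/5)
V = 12 (V = 2*(-3*0 + 6) = 2*(0 + 6) = 2*6 = 12)
y(N, r) = √(-22/5 + 4*r/5)/3 (y(N, r) = √((-⅖ + 4*r/5) - 4)/3 = √(-22/5 + 4*r/5)/3)
(116 + y(V, 0))² = (116 + √(-110 + 20*0)/15)² = (116 + √(-110 + 0)/15)² = (116 + √(-110)/15)² = (116 + (I*√110)/15)² = (116 + I*√110/15)²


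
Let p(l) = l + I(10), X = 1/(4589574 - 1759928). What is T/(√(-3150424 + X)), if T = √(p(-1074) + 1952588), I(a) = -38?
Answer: -2*I*√16881417708672455939418/330169802589 ≈ -0.78704*I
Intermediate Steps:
X = 1/2829646 ≈ 3.5340e-7
p(l) = -38 + l (p(l) = l - 38 = -38 + l)
T = 2*√487869 (T = √((-38 - 1074) + 1952588) = √(-1112 + 1952588) = √1951476 = 2*√487869 ≈ 1397.0)
T/(√(-3150424 + X)) = (2*√487869)/(√(-3150424 + 1/2829646)) = (2*√487869)/(√(-8914584669903/2829646)) = (2*√487869)/((27*I*√34602357822842722/2829646)) = (2*√487869)*(-I*√34602357822842722/330169802589) = -2*I*√16881417708672455939418/330169802589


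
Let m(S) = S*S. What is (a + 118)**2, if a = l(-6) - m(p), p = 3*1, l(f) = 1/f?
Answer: 426409/36 ≈ 11845.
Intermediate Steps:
p = 3
m(S) = S**2
a = -55/6 (a = 1/(-6) - 1*3**2 = -1/6 - 1*9 = -1/6 - 9 = -55/6 ≈ -9.1667)
(a + 118)**2 = (-55/6 + 118)**2 = (653/6)**2 = 426409/36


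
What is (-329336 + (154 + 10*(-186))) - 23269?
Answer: -354311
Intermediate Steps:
(-329336 + (154 + 10*(-186))) - 23269 = (-329336 + (154 - 1860)) - 23269 = (-329336 - 1706) - 23269 = -331042 - 23269 = -354311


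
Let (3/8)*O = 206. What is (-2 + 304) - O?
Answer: -742/3 ≈ -247.33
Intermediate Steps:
O = 1648/3 (O = (8/3)*206 = 1648/3 ≈ 549.33)
(-2 + 304) - O = (-2 + 304) - 1*1648/3 = 302 - 1648/3 = -742/3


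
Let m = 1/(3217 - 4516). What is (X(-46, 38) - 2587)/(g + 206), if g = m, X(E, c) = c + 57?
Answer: -3237108/267593 ≈ -12.097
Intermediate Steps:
X(E, c) = 57 + c
m = -1/1299 (m = 1/(-1299) = -1/1299 ≈ -0.00076982)
g = -1/1299 ≈ -0.00076982
(X(-46, 38) - 2587)/(g + 206) = ((57 + 38) - 2587)/(-1/1299 + 206) = (95 - 2587)/(267593/1299) = -2492*1299/267593 = -3237108/267593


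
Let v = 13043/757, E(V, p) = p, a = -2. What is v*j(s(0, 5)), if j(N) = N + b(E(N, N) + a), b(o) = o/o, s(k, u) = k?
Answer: 13043/757 ≈ 17.230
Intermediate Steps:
v = 13043/757 (v = 13043*(1/757) = 13043/757 ≈ 17.230)
b(o) = 1
j(N) = 1 + N (j(N) = N + 1 = 1 + N)
v*j(s(0, 5)) = 13043*(1 + 0)/757 = (13043/757)*1 = 13043/757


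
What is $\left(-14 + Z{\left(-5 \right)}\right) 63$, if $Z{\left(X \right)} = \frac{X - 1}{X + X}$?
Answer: $- \frac{4221}{5} \approx -844.2$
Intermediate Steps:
$Z{\left(X \right)} = \frac{-1 + X}{2 X}$
$\left(-14 + Z{\left(-5 \right)}\right) 63 = \left(-14 + \frac{-1 - 5}{2 \left(-5\right)}\right) 63 = \left(-14 + \frac{1}{2} \left(- \frac{1}{5}\right) \left(-6\right)\right) 63 = \left(-14 + \frac{3}{5}\right) 63 = \left(- \frac{67}{5}\right) 63 = - \frac{4221}{5}$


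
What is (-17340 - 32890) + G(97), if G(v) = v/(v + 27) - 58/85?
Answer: -529423147/10540 ≈ -50230.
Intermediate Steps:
G(v) = -58/85 + v/(27 + v) (G(v) = v/(27 + v) - 58*1/85 = v/(27 + v) - 58/85 = -58/85 + v/(27 + v))
(-17340 - 32890) + G(97) = (-17340 - 32890) + 27*(-58 + 97)/(85*(27 + 97)) = -50230 + (27/85)*39/124 = -50230 + (27/85)*(1/124)*39 = -50230 + 1053/10540 = -529423147/10540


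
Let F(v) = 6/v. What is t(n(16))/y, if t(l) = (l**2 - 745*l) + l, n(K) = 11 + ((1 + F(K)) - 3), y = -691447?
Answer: 440775/44252608 ≈ 0.0099604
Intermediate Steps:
n(K) = 9 + 6/K (n(K) = 11 + ((1 + 6/K) - 3) = 11 + (-2 + 6/K) = 9 + 6/K)
t(l) = l**2 - 744*l
t(n(16))/y = ((9 + 6/16)*(-744 + (9 + 6/16)))/(-691447) = ((9 + 6*(1/16))*(-744 + (9 + 6*(1/16))))*(-1/691447) = ((9 + 3/8)*(-744 + (9 + 3/8)))*(-1/691447) = (75*(-744 + 75/8)/8)*(-1/691447) = ((75/8)*(-5877/8))*(-1/691447) = -440775/64*(-1/691447) = 440775/44252608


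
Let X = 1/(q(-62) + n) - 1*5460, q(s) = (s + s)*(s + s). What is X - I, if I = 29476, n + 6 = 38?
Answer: -538293887/15408 ≈ -34936.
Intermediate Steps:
n = 32 (n = -6 + 38 = 32)
q(s) = 4*s² (q(s) = (2*s)*(2*s) = 4*s²)
X = -84127679/15408 (X = 1/(4*(-62)² + 32) - 1*5460 = 1/(4*3844 + 32) - 5460 = 1/(15376 + 32) - 5460 = 1/15408 - 5460 = -84127679/15408 ≈ -5460.0)
X - I = -84127679/15408 - 1*29476 = -84127679/15408 - 29476 = -538293887/15408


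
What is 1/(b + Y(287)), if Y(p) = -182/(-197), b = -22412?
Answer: -197/4414982 ≈ -4.4621e-5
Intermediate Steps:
Y(p) = 182/197 (Y(p) = -182*(-1/197) = 182/197)
1/(b + Y(287)) = 1/(-22412 + 182/197) = 1/(-4414982/197) = -197/4414982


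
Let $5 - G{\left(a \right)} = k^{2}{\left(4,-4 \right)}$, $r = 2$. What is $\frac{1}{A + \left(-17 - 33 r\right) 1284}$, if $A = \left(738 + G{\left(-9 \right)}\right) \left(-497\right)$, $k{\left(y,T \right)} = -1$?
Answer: $- \frac{1}{475346} \approx -2.1037 \cdot 10^{-6}$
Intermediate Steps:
$G{\left(a \right)} = 4$ ($G{\left(a \right)} = 5 - \left(-1\right)^{2} = 5 - 1 = 4$)
$A = -368774$ ($A = \left(738 + 4\right) \left(-497\right) = 742 \left(-497\right) = -368774$)
$\frac{1}{A + \left(-17 - 33 r\right) 1284} = \frac{1}{-368774 + \left(-17 - 66\right) 1284} = \frac{1}{-368774 - 106572} = \frac{1}{-475346} = - \frac{1}{475346}$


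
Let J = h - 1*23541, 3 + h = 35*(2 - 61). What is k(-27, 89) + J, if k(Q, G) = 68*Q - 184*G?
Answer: -43821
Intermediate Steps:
h = -2068 (h = -3 + 35*(2 - 61) = -3 + 35*(-59) = -3 - 2065 = -2068)
k(Q, G) = -184*G + 68*Q
J = -25609 (J = -2068 - 1*23541 = -2068 - 23541 = -25609)
k(-27, 89) + J = (-184*89 + 68*(-27)) - 25609 = (-16376 - 1836) - 25609 = -18212 - 25609 = -43821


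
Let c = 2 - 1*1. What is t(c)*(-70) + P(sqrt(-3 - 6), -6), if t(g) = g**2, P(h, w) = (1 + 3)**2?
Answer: -54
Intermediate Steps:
c = 1 (c = 2 - 1 = 1)
P(h, w) = 16 (P(h, w) = 4**2 = 16)
t(c)*(-70) + P(sqrt(-3 - 6), -6) = 1**2*(-70) + 16 = 1*(-70) + 16 = -70 + 16 = -54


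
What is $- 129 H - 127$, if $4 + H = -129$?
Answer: $17030$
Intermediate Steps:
$H = -133$ ($H = -4 - 129 = -133$)
$- 129 H - 127 = \left(-129\right) \left(-133\right) - 127 = 17157 - 127 = 17030$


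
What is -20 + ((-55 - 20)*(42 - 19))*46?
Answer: -79370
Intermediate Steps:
-20 + ((-55 - 20)*(42 - 19))*46 = -20 - 75*23*46 = -20 - 1725*46 = -20 - 79350 = -79370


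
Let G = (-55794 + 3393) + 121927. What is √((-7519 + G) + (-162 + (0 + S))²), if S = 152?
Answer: √62107 ≈ 249.21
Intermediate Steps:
G = 69526 (G = -52401 + 121927 = 69526)
√((-7519 + G) + (-162 + (0 + S))²) = √((-7519 + 69526) + (-162 + (0 + 152))²) = √(62007 + (-162 + 152)²) = √(62007 + (-10)²) = √(62007 + 100) = √62107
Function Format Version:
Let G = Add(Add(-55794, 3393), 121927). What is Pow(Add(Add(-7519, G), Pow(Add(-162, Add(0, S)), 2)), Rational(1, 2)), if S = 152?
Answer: Pow(62107, Rational(1, 2)) ≈ 249.21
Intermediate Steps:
G = 69526 (G = Add(-52401, 121927) = 69526)
Pow(Add(Add(-7519, G), Pow(Add(-162, Add(0, S)), 2)), Rational(1, 2)) = Pow(Add(Add(-7519, 69526), Pow(Add(-162, Add(0, 152)), 2)), Rational(1, 2)) = Pow(Add(62007, Pow(Add(-162, 152), 2)), Rational(1, 2)) = Pow(Add(62007, Pow(-10, 2)), Rational(1, 2)) = Pow(Add(62007, 100), Rational(1, 2)) = Pow(62107, Rational(1, 2))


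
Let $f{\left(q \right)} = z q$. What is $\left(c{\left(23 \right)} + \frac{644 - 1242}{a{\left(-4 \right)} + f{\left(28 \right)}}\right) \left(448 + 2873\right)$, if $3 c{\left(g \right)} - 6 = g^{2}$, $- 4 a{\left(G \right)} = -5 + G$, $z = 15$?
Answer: $\frac{330785991}{563} \approx 5.8754 \cdot 10^{5}$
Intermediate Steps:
$a{\left(G \right)} = \frac{5}{4} - \frac{G}{4}$ ($a{\left(G \right)} = - \frac{-5 + G}{4} = \frac{5}{4} - \frac{G}{4}$)
$f{\left(q \right)} = 15 q$
$c{\left(g \right)} = 2 + \frac{g^{2}}{3}$
$\left(c{\left(23 \right)} + \frac{644 - 1242}{a{\left(-4 \right)} + f{\left(28 \right)}}\right) \left(448 + 2873\right) = \left(\left(2 + \frac{23^{2}}{3}\right) + \frac{644 - 1242}{\left(\frac{5}{4} - -1\right) + 15 \cdot 28}\right) \left(448 + 2873\right) = \left(\left(2 + \frac{1}{3} \cdot 529\right) - \frac{598}{\left(\frac{5}{4} + 1\right) + 420}\right) 3321 = \left(\left(2 + \frac{529}{3}\right) - \frac{598}{\frac{9}{4} + 420}\right) 3321 = \left(\frac{535}{3} - \frac{598}{\frac{1689}{4}}\right) 3321 = \left(\frac{535}{3} - \frac{2392}{1689}\right) 3321 = \frac{298813}{1689} \cdot 3321 = \frac{330785991}{563}$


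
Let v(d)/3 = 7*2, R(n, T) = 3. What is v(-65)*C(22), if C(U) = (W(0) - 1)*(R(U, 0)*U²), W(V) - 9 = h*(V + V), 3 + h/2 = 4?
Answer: 487872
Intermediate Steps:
h = 2 (h = -6 + 2*4 = -6 + 8 = 2)
W(V) = 9 + 4*V (W(V) = 9 + 2*(V + V) = 9 + 2*(2*V) = 9 + 4*V)
v(d) = 42 (v(d) = 3*(7*2) = 3*14 = 42)
C(U) = 24*U² (C(U) = ((9 + 4*0) - 1)*(3*U²) = ((9 + 0) - 1)*(3*U²) = (9 - 1)*(3*U²) = 8*(3*U²) = 24*U²)
v(-65)*C(22) = 42*(24*22²) = 42*(24*484) = 42*11616 = 487872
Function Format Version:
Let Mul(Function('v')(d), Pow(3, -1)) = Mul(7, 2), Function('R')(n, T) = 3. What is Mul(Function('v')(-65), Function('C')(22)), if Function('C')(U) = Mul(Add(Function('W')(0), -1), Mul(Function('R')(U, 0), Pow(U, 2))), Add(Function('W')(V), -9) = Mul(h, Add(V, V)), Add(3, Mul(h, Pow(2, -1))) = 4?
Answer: 487872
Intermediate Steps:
h = 2 (h = Add(-6, Mul(2, 4)) = Add(-6, 8) = 2)
Function('W')(V) = Add(9, Mul(4, V)) (Function('W')(V) = Add(9, Mul(2, Add(V, V))) = Add(9, Mul(2, Mul(2, V))) = Add(9, Mul(4, V)))
Function('v')(d) = 42 (Function('v')(d) = Mul(3, Mul(7, 2)) = Mul(3, 14) = 42)
Function('C')(U) = Mul(24, Pow(U, 2)) (Function('C')(U) = Mul(Add(Add(9, Mul(4, 0)), -1), Mul(3, Pow(U, 2))) = Mul(Add(Add(9, 0), -1), Mul(3, Pow(U, 2))) = Mul(Add(9, -1), Mul(3, Pow(U, 2))) = Mul(8, Mul(3, Pow(U, 2))) = Mul(24, Pow(U, 2)))
Mul(Function('v')(-65), Function('C')(22)) = Mul(42, Mul(24, Pow(22, 2))) = Mul(42, Mul(24, 484)) = Mul(42, 11616) = 487872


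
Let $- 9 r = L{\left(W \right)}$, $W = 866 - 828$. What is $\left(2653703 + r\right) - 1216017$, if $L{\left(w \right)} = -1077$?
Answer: $\frac{4313417}{3} \approx 1.4378 \cdot 10^{6}$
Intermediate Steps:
$W = 38$ ($W = 866 - 828 = 38$)
$r = \frac{359}{3}$ ($r = \left(- \frac{1}{9}\right) \left(-1077\right) = \frac{359}{3} \approx 119.67$)
$\left(2653703 + r\right) - 1216017 = \left(2653703 + \frac{359}{3}\right) - 1216017 = \frac{7961468}{3} - 1216017 = \frac{4313417}{3}$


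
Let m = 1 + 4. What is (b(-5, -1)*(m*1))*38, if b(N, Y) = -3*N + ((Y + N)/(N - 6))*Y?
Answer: 30210/11 ≈ 2746.4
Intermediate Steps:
m = 5
b(N, Y) = -3*N + Y*(N + Y)/(-6 + N) (b(N, Y) = -3*N + ((N + Y)/(-6 + N))*Y = -3*N + Y*(N + Y)/(-6 + N))
(b(-5, -1)*(m*1))*38 = ((((-1)**2 - 3*(-5)**2 + 18*(-5) - 5*(-1))/(-6 - 5))*(5*1))*38 = (((1 - 3*25 - 90 + 5)/(-11))*5)*38 = (-(1 - 75 - 90 + 5)/11*5)*38 = (-1/11*(-159)*5)*38 = ((159/11)*5)*38 = (795/11)*38 = 30210/11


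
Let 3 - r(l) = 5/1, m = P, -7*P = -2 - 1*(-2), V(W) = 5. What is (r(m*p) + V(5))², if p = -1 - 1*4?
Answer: 9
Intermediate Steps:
p = -5 (p = -1 - 4 = -5)
P = 0 (P = -(-2 - 1*(-2))/7 = -(-2 + 2)/7 = -⅐*0 = 0)
m = 0
r(l) = -2 (r(l) = 3 - 5/1 = 3 - 5 = -2)
(r(m*p) + V(5))² = (-2 + 5)² = 3² = 9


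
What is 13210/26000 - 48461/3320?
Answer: -1520161/107900 ≈ -14.089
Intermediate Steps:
13210/26000 - 48461/3320 = 13210*(1/26000) - 48461*1/3320 = 1321/2600 - 48461/3320 = -1520161/107900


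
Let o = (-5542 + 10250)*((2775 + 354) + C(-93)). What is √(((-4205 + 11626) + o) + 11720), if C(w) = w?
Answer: √14312629 ≈ 3783.2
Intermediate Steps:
o = 14293488 (o = (-5542 + 10250)*((2775 + 354) - 93) = 4708*(3129 - 93) = 4708*3036 = 14293488)
√(((-4205 + 11626) + o) + 11720) = √(((-4205 + 11626) + 14293488) + 11720) = √((7421 + 14293488) + 11720) = √(14300909 + 11720) = √14312629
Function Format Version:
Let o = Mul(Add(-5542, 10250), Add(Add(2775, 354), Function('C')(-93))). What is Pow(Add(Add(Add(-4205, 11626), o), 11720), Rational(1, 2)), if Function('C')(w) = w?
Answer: Pow(14312629, Rational(1, 2)) ≈ 3783.2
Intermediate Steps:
o = 14293488 (o = Mul(Add(-5542, 10250), Add(Add(2775, 354), -93)) = Mul(4708, Add(3129, -93)) = Mul(4708, 3036) = 14293488)
Pow(Add(Add(Add(-4205, 11626), o), 11720), Rational(1, 2)) = Pow(Add(Add(Add(-4205, 11626), 14293488), 11720), Rational(1, 2)) = Pow(Add(Add(7421, 14293488), 11720), Rational(1, 2)) = Pow(Add(14300909, 11720), Rational(1, 2)) = Pow(14312629, Rational(1, 2))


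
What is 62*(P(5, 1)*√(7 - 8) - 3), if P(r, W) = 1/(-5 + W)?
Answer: -186 - 31*I/2 ≈ -186.0 - 15.5*I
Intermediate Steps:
62*(P(5, 1)*√(7 - 8) - 3) = 62*(√(7 - 8)/(-5 + 1) - 3) = 62*(√(-1)/(-4) - 3) = 62*(-I/4 - 3) = 62*(-3 - I/4) = -186 - 31*I/2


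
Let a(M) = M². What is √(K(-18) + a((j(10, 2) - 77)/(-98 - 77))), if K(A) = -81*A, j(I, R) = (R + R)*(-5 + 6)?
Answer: √44656579/175 ≈ 38.186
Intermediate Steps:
j(I, R) = 2*R (j(I, R) = (2*R)*1 = 2*R)
√(K(-18) + a((j(10, 2) - 77)/(-98 - 77))) = √(-81*(-18) + ((2*2 - 77)/(-98 - 77))²) = √(1458 + ((4 - 77)/(-175))²) = √(1458 + (-73*(-1/175))²) = √(1458 + (73/175)²) = √(1458 + 5329/30625) = √(44656579/30625) = √44656579/175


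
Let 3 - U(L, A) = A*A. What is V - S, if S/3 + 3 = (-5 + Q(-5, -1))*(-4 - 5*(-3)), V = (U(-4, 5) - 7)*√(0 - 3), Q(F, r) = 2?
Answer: 108 - 29*I*√3 ≈ 108.0 - 50.229*I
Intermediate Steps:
U(L, A) = 3 - A² (U(L, A) = 3 - A*A = 3 - A²)
V = -29*I*√3 (V = ((3 - 1*5²) - 7)*√(0 - 3) = ((3 - 1*25) - 7)*√(-3) = ((3 - 25) - 7)*(I*√3) = (-22 - 7)*(I*√3) = -29*I*√3 ≈ -50.229*I)
S = -108 (S = -9 + 3*((-5 + 2)*(-4 - 5*(-3))) = -9 + 3*(-3*(-4 + 15)) = -9 + 3*(-3*11) = -9 + 3*(-33) = -9 - 99 = -108)
V - S = -29*I*√3 - 1*(-108) = -29*I*√3 + 108 = 108 - 29*I*√3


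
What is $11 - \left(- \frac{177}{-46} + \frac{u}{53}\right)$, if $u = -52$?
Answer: $\frac{19829}{2438} \approx 8.1333$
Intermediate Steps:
$11 - \left(- \frac{177}{-46} + \frac{u}{53}\right) = 11 - \left(- \frac{177}{-46} - \frac{52}{53}\right) = 11 - \left(\left(-177\right) \left(- \frac{1}{46}\right) - \frac{52}{53}\right) = 11 - \left(\frac{177}{46} - \frac{52}{53}\right) = 11 - \frac{6989}{2438} = \frac{19829}{2438}$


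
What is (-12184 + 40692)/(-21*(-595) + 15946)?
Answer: 28508/28441 ≈ 1.0024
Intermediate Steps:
(-12184 + 40692)/(-21*(-595) + 15946) = 28508/(12495 + 15946) = 28508/28441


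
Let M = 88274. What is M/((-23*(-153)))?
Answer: 3838/153 ≈ 25.085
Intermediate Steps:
M/((-23*(-153))) = 88274/((-23*(-153))) = 88274/3519 = 88274*(1/3519) = 3838/153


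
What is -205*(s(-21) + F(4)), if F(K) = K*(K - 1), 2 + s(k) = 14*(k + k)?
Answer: 118490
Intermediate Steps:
s(k) = -2 + 28*k (s(k) = -2 + 14*(k + k) = -2 + 14*(2*k) = -2 + 28*k)
F(K) = K*(-1 + K)
-205*(s(-21) + F(4)) = -205*((-2 + 28*(-21)) + 4*(-1 + 4)) = -205*((-2 - 588) + 4*3) = -205*(-590 + 12) = -205*(-578) = 118490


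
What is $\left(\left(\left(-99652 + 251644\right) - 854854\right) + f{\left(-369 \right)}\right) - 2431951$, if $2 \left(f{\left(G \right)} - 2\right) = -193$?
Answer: $- \frac{6269815}{2} \approx -3.1349 \cdot 10^{6}$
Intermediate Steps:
$f{\left(G \right)} = - \frac{189}{2}$ ($f{\left(G \right)} = 2 + \frac{1}{2} \left(-193\right) = 2 - \frac{193}{2} = - \frac{189}{2}$)
$\left(\left(\left(-99652 + 251644\right) - 854854\right) + f{\left(-369 \right)}\right) - 2431951 = \left(\left(\left(-99652 + 251644\right) - 854854\right) - \frac{189}{2}\right) - 2431951 = \left(\left(151992 - 854854\right) - \frac{189}{2}\right) - 2431951 = \left(-702862 - \frac{189}{2}\right) - 2431951 = - \frac{1405913}{2} - 2431951 = - \frac{6269815}{2}$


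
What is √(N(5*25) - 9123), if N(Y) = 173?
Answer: 5*I*√358 ≈ 94.604*I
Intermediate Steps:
√(N(5*25) - 9123) = √(173 - 9123) = √(-8950) = 5*I*√358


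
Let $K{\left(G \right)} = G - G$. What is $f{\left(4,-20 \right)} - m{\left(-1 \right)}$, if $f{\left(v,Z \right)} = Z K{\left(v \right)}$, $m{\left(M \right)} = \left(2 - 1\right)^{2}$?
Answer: $-1$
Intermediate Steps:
$K{\left(G \right)} = 0$
$m{\left(M \right)} = 1$ ($m{\left(M \right)} = 1^{2} = 1$)
$f{\left(v,Z \right)} = 0$ ($f{\left(v,Z \right)} = Z 0 = 0$)
$f{\left(4,-20 \right)} - m{\left(-1 \right)} = 0 - 1 = -1$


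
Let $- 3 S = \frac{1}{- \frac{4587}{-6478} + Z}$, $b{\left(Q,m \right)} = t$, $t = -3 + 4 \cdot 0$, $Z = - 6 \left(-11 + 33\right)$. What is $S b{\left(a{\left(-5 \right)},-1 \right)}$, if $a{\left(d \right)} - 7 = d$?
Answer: $- \frac{6478}{850509} \approx -0.0076166$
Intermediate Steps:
$a{\left(d \right)} = 7 + d$
$Z = -132$ ($Z = \left(-6\right) 22 = -132$)
$t = -3$ ($t = -3 + 0 = -3$)
$b{\left(Q,m \right)} = -3$
$S = \frac{6478}{2551527}$ ($S = - \frac{1}{3 \left(- \frac{4587}{-6478} - 132\right)} = - \frac{1}{3 \left(\left(-4587\right) \left(- \frac{1}{6478}\right) - 132\right)} = - \frac{1}{3 \left(\frac{4587}{6478} - 132\right)} = - \frac{1}{3 \left(- \frac{850509}{6478}\right)} = \left(- \frac{1}{3}\right) \left(- \frac{6478}{850509}\right) = \frac{6478}{2551527} \approx 0.0025389$)
$S b{\left(a{\left(-5 \right)},-1 \right)} = \frac{6478}{2551527} \left(-3\right) = - \frac{6478}{850509}$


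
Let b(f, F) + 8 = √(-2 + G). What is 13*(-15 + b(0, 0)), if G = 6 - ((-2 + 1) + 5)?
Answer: -299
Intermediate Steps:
G = 2 (G = 6 - (-1 + 5) = 6 - 1*4 = 6 - 4 = 2)
b(f, F) = -8 (b(f, F) = -8 + √(-2 + 2) = -8 + √0 = -8 + 0 = -8)
13*(-15 + b(0, 0)) = 13*(-15 - 8) = 13*(-23) = -299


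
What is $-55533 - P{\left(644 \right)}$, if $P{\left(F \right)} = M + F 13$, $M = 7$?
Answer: $-63912$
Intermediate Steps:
$P{\left(F \right)} = 7 + 13 F$ ($P{\left(F \right)} = 7 + F 13 = 7 + 13 F$)
$-55533 - P{\left(644 \right)} = -55533 - \left(7 + 13 \cdot 644\right) = -55533 - \left(7 + 8372\right) = -55533 - 8379 = -63912$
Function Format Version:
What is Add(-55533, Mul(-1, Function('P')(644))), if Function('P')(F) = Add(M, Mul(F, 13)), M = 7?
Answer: -63912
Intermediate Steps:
Function('P')(F) = Add(7, Mul(13, F)) (Function('P')(F) = Add(7, Mul(F, 13)) = Add(7, Mul(13, F)))
Add(-55533, Mul(-1, Function('P')(644))) = Add(-55533, Mul(-1, Add(7, Mul(13, 644)))) = Add(-55533, Mul(-1, Add(7, 8372))) = Add(-55533, Mul(-1, 8379)) = Add(-55533, -8379) = -63912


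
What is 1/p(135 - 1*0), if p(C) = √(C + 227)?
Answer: √362/362 ≈ 0.052559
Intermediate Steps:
p(C) = √(227 + C)
1/p(135 - 1*0) = 1/(√(227 + (135 - 1*0))) = 1/(√(227 + (135 + 0))) = 1/(√(227 + 135)) = 1/(√362) = √362/362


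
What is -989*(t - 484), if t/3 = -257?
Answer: 1241195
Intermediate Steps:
t = -771 (t = 3*(-257) = -771)
-989*(t - 484) = -989*(-771 - 484) = -989*(-1255) = 1241195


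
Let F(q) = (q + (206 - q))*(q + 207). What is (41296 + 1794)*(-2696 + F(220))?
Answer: 3674111940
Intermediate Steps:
F(q) = 42642 + 206*q (F(q) = 206*(207 + q) = 42642 + 206*q)
(41296 + 1794)*(-2696 + F(220)) = (41296 + 1794)*(-2696 + (42642 + 206*220)) = 43090*(-2696 + (42642 + 45320)) = 43090*(-2696 + 87962) = 43090*85266 = 3674111940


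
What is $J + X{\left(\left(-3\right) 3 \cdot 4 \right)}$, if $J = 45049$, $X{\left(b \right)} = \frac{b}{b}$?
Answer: $45050$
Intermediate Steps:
$X{\left(b \right)} = 1$
$J + X{\left(\left(-3\right) 3 \cdot 4 \right)} = 45049 + 1 = 45050$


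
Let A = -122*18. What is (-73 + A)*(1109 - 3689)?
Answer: 5854020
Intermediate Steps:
A = -2196
(-73 + A)*(1109 - 3689) = (-73 - 2196)*(1109 - 3689) = -2269*(-2580) = 5854020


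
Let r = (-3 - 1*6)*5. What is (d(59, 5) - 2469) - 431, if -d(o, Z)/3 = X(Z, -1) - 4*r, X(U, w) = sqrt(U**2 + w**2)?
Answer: -3440 - 3*sqrt(26) ≈ -3455.3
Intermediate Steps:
r = -45 (r = (-3 - 6)*5 = -9*5 = -45)
d(o, Z) = -540 - 3*sqrt(1 + Z**2) (d(o, Z) = -3*(sqrt(Z**2 + (-1)**2) - 4*(-45)) = -3*(sqrt(Z**2 + 1) + 180) = -3*(sqrt(1 + Z**2) + 180) = -3*(180 + sqrt(1 + Z**2)) = -540 - 3*sqrt(1 + Z**2))
(d(59, 5) - 2469) - 431 = ((-540 - 3*sqrt(1 + 5**2)) - 2469) - 431 = ((-540 - 3*sqrt(1 + 25)) - 2469) - 431 = ((-540 - 3*sqrt(26)) - 2469) - 431 = (-3009 - 3*sqrt(26)) - 431 = -3440 - 3*sqrt(26)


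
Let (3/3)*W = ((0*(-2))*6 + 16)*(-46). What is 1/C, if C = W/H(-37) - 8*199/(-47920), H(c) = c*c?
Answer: -8200310/4136209 ≈ -1.9826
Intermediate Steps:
H(c) = c²
W = -736 (W = ((0*(-2))*6 + 16)*(-46) = (0*6 + 16)*(-46) = (0 + 16)*(-46) = 16*(-46) = -736)
C = -4136209/8200310 (C = -736/((-37)²) - 8*199/(-47920) = -736/1369 - 1592*(-1/47920) = -736*1/1369 + 199/5990 = -736/1369 + 199/5990 = -4136209/8200310 ≈ -0.50440)
1/C = 1/(-4136209/8200310) = -8200310/4136209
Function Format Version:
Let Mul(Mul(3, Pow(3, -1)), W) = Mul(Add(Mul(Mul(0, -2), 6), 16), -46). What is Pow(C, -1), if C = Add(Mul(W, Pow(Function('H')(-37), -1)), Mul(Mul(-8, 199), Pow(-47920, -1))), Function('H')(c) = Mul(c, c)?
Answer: Rational(-8200310, 4136209) ≈ -1.9826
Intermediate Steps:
Function('H')(c) = Pow(c, 2)
W = -736 (W = Mul(Add(Mul(Mul(0, -2), 6), 16), -46) = Mul(Add(Mul(0, 6), 16), -46) = Mul(Add(0, 16), -46) = Mul(16, -46) = -736)
C = Rational(-4136209, 8200310) (C = Add(Mul(-736, Pow(Pow(-37, 2), -1)), Mul(Mul(-8, 199), Pow(-47920, -1))) = Add(Mul(-736, Pow(1369, -1)), Mul(-1592, Rational(-1, 47920))) = Add(Mul(-736, Rational(1, 1369)), Rational(199, 5990)) = Add(Rational(-736, 1369), Rational(199, 5990)) = Rational(-4136209, 8200310) ≈ -0.50440)
Pow(C, -1) = Pow(Rational(-4136209, 8200310), -1) = Rational(-8200310, 4136209)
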